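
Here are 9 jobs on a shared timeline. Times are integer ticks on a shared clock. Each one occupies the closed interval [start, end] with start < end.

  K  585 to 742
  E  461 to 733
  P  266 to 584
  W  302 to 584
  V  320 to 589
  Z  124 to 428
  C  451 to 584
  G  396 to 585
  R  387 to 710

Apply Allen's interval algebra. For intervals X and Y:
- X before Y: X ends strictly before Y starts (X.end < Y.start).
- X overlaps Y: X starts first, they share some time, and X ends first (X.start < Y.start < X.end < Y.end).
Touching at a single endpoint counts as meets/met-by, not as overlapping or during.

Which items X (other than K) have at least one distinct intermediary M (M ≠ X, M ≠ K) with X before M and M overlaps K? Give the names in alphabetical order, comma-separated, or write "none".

Target K = [585, 742].
Intermediaries M with M overlaps K: E, R, V.
Via E — items with X before E: Z.
Via R — items with X before R: none.
Via V — items with X before V: none.
Union: Z.

Z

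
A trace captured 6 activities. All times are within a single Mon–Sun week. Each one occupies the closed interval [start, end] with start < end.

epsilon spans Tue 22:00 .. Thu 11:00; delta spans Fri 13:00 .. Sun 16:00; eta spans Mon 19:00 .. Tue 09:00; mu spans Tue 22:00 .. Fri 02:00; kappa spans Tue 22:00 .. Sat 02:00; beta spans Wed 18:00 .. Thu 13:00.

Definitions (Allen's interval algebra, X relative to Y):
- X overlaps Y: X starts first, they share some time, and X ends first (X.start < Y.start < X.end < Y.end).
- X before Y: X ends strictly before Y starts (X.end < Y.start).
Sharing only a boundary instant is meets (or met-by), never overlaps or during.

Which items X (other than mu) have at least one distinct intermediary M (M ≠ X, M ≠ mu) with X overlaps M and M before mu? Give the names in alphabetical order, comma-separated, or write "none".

none

Target mu = [Tue 22:00, Fri 02:00].
Intermediaries M with M before mu: eta.
Via eta — items with X overlaps eta: none.
Union: none.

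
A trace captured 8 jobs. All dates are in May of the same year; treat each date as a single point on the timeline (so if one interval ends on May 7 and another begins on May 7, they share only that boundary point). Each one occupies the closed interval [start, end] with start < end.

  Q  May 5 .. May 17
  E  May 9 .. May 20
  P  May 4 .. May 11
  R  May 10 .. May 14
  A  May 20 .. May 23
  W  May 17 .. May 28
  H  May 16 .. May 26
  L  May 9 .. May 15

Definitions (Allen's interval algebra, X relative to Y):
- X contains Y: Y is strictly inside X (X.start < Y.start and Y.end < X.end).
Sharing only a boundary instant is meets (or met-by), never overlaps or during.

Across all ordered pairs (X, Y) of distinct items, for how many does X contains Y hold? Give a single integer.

Checking all 56 ordered pairs for relation 'contains'; matching pairs in alphabetical order:
(E, R): E contains R ✓
(H, A): H contains A ✓
(L, R): L contains R ✓
(Q, L): Q contains L ✓
(Q, R): Q contains R ✓
(W, A): W contains A ✓
Count: 6.

6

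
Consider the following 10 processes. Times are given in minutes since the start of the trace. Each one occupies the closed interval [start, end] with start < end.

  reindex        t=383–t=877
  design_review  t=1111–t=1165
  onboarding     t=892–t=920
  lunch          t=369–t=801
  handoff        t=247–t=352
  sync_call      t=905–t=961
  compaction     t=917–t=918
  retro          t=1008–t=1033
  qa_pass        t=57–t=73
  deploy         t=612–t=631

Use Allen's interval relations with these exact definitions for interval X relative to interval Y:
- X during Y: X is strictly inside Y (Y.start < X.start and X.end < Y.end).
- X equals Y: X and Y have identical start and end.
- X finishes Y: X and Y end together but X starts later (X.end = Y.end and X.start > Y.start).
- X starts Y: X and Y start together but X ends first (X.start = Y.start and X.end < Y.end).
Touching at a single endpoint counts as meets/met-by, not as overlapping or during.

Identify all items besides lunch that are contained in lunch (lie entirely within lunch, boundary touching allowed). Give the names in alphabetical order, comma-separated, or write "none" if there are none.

deploy

Target lunch = [t=369, t=801].
compaction [t=917, t=918] → after → no.
deploy [t=612, t=631] → during → yes.
design_review [t=1111, t=1165] → after → no.
handoff [t=247, t=352] → before → no.
onboarding [t=892, t=920] → after → no.
qa_pass [t=57, t=73] → before → no.
reindex [t=383, t=877] → overlapped-by → no.
retro [t=1008, t=1033] → after → no.
sync_call [t=905, t=961] → after → no.
Result: deploy.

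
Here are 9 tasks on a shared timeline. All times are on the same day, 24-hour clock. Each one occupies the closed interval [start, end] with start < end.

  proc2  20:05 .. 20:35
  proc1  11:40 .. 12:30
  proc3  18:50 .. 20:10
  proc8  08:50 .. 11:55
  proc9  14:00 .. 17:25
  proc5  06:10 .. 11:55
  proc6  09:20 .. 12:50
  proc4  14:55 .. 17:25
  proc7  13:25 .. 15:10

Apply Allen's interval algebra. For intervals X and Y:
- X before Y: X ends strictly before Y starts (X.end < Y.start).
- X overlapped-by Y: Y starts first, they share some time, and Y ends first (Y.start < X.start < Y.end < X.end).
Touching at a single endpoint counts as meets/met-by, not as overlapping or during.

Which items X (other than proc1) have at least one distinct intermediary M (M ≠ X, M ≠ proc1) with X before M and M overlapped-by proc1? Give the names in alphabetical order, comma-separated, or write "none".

none

Target proc1 = [11:40, 12:30].
Intermediaries M with M overlapped-by proc1: none.
Union: none.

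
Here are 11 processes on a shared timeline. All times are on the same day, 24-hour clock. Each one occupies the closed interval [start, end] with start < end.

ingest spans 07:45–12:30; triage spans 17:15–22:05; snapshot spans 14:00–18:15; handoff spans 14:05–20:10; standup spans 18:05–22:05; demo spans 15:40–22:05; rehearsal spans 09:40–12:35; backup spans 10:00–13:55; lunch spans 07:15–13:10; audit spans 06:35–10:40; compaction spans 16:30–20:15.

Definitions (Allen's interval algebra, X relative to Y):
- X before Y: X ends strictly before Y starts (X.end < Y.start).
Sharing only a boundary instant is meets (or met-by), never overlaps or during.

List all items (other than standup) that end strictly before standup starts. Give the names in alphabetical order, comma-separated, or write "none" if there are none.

audit, backup, ingest, lunch, rehearsal

Target standup = [18:05, 22:05].
audit [06:35, 10:40] → before → yes.
backup [10:00, 13:55] → before → yes.
compaction [16:30, 20:15] → overlaps → no.
demo [15:40, 22:05] → finished-by → no.
handoff [14:05, 20:10] → overlaps → no.
ingest [07:45, 12:30] → before → yes.
lunch [07:15, 13:10] → before → yes.
rehearsal [09:40, 12:35] → before → yes.
snapshot [14:00, 18:15] → overlaps → no.
triage [17:15, 22:05] → finished-by → no.
Result: audit, backup, ingest, lunch, rehearsal.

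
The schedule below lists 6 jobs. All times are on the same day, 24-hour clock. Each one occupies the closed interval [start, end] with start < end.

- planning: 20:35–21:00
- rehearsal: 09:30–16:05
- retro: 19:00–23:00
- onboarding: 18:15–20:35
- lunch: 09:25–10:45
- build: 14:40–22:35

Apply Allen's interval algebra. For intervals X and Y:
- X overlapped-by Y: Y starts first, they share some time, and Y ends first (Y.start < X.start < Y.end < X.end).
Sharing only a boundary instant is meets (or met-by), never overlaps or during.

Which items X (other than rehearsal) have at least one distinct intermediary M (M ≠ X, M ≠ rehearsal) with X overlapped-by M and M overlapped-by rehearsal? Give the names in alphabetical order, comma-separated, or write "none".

retro

Target rehearsal = [09:30, 16:05].
Intermediaries M with M overlapped-by rehearsal: build.
Via build — items with X overlapped-by build: retro.
Union: retro.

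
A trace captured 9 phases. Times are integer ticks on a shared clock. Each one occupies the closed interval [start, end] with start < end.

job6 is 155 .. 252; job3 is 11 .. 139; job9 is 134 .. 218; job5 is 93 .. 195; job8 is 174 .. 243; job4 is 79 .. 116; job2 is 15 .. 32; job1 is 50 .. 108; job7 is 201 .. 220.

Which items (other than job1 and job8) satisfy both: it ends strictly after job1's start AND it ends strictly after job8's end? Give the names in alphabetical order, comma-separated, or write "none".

Conditions: its end is strictly after job1's start (X.end > 50) AND its end is strictly after job8's end (X.end > 243).
job2: end 32 > 50? ✗; end 32 > 243? ✗ → no.
job3: end 139 > 50? ✓; end 139 > 243? ✗ → no.
job4: end 116 > 50? ✓; end 116 > 243? ✗ → no.
job5: end 195 > 50? ✓; end 195 > 243? ✗ → no.
job6: end 252 > 50? ✓; end 252 > 243? ✓ → yes.
job7: end 220 > 50? ✓; end 220 > 243? ✗ → no.
job9: end 218 > 50? ✓; end 218 > 243? ✗ → no.
Result: job6.

job6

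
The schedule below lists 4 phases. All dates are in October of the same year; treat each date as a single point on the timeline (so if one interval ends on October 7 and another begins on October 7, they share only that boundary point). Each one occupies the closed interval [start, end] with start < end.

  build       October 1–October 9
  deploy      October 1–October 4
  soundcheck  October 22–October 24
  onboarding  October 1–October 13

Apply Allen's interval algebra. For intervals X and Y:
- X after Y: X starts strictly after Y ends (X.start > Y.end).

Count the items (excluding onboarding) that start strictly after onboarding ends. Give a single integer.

1

Target onboarding = [October 1, October 13].
build [October 1, October 9] → starts → no.
deploy [October 1, October 4] → starts → no.
soundcheck [October 22, October 24] → after → counts.
Total: 1.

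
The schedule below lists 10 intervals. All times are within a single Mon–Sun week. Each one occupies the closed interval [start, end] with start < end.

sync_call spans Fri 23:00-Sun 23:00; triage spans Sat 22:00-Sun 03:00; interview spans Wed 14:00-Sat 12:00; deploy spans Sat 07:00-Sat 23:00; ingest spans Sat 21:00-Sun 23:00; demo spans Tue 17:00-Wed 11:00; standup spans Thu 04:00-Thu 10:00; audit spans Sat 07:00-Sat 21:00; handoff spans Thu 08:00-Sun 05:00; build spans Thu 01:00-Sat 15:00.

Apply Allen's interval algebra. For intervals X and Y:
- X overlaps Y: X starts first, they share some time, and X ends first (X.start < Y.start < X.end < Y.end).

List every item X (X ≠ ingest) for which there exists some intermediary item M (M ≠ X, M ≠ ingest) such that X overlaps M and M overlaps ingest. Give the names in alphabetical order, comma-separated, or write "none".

build, interview, standup

Target ingest = [Sat 21:00, Sun 23:00].
Intermediaries M with M overlaps ingest: deploy, handoff.
Via deploy — items with X overlaps deploy: build, interview.
Via handoff — items with X overlaps handoff: build, interview, standup.
Union: build, interview, standup.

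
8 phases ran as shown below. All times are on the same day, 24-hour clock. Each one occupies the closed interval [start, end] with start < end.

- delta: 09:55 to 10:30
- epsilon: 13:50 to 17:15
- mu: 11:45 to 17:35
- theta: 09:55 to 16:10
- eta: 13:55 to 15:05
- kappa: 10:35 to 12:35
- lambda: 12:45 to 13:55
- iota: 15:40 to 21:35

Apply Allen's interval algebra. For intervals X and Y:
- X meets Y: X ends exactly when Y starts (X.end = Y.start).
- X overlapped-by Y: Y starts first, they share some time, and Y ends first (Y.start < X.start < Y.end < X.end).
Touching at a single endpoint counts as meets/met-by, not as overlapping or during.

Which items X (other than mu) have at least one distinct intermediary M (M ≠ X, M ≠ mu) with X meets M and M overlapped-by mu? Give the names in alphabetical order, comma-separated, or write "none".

Target mu = [11:45, 17:35].
Intermediaries M with M overlapped-by mu: iota.
Via iota — items with X meets iota: none.
Union: none.

none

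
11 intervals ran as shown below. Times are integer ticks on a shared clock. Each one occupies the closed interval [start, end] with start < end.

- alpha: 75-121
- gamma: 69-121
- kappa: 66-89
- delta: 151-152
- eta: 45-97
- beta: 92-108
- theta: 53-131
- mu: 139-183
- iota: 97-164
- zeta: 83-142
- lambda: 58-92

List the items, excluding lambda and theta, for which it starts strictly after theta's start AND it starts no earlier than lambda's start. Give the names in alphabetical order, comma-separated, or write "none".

alpha, beta, delta, gamma, iota, kappa, mu, zeta

Conditions: its start is strictly after theta's start (X.start > 53) AND its start is no earlier than lambda's start (X.start >= 58).
alpha: start 75 > 53? ✓; start 75 >= 58? ✓ → yes.
beta: start 92 > 53? ✓; start 92 >= 58? ✓ → yes.
delta: start 151 > 53? ✓; start 151 >= 58? ✓ → yes.
eta: start 45 > 53? ✗; start 45 >= 58? ✗ → no.
gamma: start 69 > 53? ✓; start 69 >= 58? ✓ → yes.
iota: start 97 > 53? ✓; start 97 >= 58? ✓ → yes.
kappa: start 66 > 53? ✓; start 66 >= 58? ✓ → yes.
mu: start 139 > 53? ✓; start 139 >= 58? ✓ → yes.
zeta: start 83 > 53? ✓; start 83 >= 58? ✓ → yes.
Result: alpha, beta, delta, gamma, iota, kappa, mu, zeta.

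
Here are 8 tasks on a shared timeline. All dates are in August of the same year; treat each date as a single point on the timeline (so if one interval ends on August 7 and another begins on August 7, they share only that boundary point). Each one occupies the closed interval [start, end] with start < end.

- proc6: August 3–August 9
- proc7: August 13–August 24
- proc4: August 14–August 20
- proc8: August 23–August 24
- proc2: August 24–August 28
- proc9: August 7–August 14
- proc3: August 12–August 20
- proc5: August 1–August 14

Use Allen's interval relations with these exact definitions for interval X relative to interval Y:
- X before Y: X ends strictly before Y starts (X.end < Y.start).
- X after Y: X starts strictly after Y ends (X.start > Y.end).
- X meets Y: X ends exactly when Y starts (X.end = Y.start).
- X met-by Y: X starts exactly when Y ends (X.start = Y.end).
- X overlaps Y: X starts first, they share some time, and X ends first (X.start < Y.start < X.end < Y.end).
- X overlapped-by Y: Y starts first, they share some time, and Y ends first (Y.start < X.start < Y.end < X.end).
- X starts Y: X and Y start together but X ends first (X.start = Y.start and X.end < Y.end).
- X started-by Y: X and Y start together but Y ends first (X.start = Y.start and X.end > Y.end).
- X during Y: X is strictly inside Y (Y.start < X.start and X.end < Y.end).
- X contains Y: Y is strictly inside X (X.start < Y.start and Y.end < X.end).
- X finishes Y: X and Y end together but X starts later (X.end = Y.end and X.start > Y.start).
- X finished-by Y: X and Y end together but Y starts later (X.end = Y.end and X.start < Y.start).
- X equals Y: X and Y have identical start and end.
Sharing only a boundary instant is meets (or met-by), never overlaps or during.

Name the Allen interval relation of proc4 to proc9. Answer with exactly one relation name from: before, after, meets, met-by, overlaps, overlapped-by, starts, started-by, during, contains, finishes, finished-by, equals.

proc4 = [August 14, August 20]; proc9 = [August 7, August 14].
Compare endpoints: proc4.start > proc9.start, proc4.start = proc9.end, proc4.end > proc9.start, proc4.end > proc9.end.
That pattern is 'met-by'.

met-by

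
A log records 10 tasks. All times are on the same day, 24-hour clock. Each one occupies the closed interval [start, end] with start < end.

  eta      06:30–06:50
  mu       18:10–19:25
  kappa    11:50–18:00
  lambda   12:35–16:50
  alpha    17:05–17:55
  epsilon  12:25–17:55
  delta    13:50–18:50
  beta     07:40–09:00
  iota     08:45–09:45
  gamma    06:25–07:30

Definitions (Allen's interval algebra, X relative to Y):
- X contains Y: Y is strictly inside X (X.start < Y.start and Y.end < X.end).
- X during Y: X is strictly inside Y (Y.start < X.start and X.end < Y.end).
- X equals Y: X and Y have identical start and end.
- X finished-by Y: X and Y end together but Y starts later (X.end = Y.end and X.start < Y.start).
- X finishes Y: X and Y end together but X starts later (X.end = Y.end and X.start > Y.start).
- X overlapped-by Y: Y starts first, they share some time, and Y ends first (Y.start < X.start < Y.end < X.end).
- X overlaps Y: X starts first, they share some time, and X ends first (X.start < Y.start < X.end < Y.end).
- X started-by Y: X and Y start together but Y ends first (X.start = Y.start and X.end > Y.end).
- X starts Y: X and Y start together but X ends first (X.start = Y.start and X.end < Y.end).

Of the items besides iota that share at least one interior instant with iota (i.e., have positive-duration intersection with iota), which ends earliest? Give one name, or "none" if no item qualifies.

beta

Target iota = [08:45, 09:45].
alpha [17:05, 17:55] → after → excluded.
beta [07:40, 09:00] → overlaps → candidate.
delta [13:50, 18:50] → after → excluded.
epsilon [12:25, 17:55] → after → excluded.
eta [06:30, 06:50] → before → excluded.
gamma [06:25, 07:30] → before → excluded.
kappa [11:50, 18:00] → after → excluded.
lambda [12:35, 16:50] → after → excluded.
mu [18:10, 19:25] → after → excluded.
Among candidates, earliest end is 09:00 → beta.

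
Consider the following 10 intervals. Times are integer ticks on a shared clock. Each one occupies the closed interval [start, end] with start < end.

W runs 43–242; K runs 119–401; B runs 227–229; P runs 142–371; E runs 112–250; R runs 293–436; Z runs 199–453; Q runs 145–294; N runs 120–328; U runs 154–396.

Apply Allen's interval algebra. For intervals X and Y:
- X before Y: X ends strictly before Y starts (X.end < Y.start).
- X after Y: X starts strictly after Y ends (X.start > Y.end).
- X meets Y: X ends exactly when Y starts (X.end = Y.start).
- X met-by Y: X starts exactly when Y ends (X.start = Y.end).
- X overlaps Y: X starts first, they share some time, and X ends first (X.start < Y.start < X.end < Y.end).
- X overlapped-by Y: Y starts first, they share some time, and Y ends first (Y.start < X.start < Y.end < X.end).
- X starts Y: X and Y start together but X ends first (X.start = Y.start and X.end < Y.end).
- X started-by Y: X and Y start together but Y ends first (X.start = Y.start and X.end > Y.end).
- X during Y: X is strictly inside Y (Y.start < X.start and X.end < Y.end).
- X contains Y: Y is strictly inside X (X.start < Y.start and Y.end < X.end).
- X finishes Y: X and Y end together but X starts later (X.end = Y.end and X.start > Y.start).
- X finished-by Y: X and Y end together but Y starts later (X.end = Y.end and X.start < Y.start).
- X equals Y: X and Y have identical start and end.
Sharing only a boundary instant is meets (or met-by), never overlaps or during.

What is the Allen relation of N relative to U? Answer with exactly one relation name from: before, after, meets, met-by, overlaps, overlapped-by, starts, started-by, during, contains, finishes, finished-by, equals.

overlaps

N = [120, 328]; U = [154, 396].
Compare endpoints: N.start < U.start, N.start < U.end, N.end > U.start, N.end < U.end.
That pattern is 'overlaps'.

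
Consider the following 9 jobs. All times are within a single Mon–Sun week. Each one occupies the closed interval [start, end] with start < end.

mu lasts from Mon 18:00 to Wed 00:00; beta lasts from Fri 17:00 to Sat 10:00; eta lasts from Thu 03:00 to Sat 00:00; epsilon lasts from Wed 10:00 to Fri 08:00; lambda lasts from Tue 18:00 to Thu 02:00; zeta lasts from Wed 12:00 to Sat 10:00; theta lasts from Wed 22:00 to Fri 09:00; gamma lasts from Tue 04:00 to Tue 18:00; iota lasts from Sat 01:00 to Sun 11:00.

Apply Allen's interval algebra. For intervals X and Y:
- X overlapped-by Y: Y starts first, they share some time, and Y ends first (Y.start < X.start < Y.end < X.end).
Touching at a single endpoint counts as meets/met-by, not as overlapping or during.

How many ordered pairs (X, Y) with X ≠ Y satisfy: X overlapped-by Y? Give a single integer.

Checking all 72 ordered pairs for relation 'overlapped-by'; matching pairs in alphabetical order:
(beta, eta): beta overlapped-by eta ✓
(epsilon, lambda): epsilon overlapped-by lambda ✓
(eta, epsilon): eta overlapped-by epsilon ✓
(eta, theta): eta overlapped-by theta ✓
(iota, beta): iota overlapped-by beta ✓
(iota, zeta): iota overlapped-by zeta ✓
(lambda, mu): lambda overlapped-by mu ✓
(theta, epsilon): theta overlapped-by epsilon ✓
(theta, lambda): theta overlapped-by lambda ✓
(zeta, epsilon): zeta overlapped-by epsilon ✓
(zeta, lambda): zeta overlapped-by lambda ✓
Count: 11.

11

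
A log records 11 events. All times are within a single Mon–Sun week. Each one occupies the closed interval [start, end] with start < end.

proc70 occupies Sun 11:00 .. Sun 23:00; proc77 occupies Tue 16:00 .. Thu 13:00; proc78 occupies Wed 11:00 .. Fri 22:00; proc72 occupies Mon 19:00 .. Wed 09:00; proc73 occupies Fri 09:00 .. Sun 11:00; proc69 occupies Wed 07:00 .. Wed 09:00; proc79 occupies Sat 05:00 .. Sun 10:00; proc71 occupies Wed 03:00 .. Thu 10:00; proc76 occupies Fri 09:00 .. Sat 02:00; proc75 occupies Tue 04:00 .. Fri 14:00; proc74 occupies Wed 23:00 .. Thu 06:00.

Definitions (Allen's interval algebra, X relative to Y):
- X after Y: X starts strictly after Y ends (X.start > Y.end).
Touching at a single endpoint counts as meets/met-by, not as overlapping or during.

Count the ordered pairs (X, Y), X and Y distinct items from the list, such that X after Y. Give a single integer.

31

Checking all 110 ordered pairs for relation 'after'; matching pairs in alphabetical order:
(proc70, proc69): proc70 after proc69 ✓
(proc70, proc71): proc70 after proc71 ✓
(proc70, proc72): proc70 after proc72 ✓
(proc70, proc74): proc70 after proc74 ✓
(proc70, proc75): proc70 after proc75 ✓
(proc70, proc76): proc70 after proc76 ✓
(proc70, proc77): proc70 after proc77 ✓
(proc70, proc78): proc70 after proc78 ✓
(proc70, proc79): proc70 after proc79 ✓
(proc73, proc69): proc73 after proc69 ✓
(proc73, proc71): proc73 after proc71 ✓
(proc73, proc72): proc73 after proc72 ✓
(proc73, proc74): proc73 after proc74 ✓
(proc73, proc77): proc73 after proc77 ✓
(proc74, proc69): proc74 after proc69 ✓
(proc74, proc72): proc74 after proc72 ✓
(proc76, proc69): proc76 after proc69 ✓
(proc76, proc71): proc76 after proc71 ✓
(proc76, proc72): proc76 after proc72 ✓
(proc76, proc74): proc76 after proc74 ✓
(proc76, proc77): proc76 after proc77 ✓
(proc78, proc69): proc78 after proc69 ✓
(proc78, proc72): proc78 after proc72 ✓
(proc79, proc69): proc79 after proc69 ✓
... plus 7 further pairs not listed.
Count: 31.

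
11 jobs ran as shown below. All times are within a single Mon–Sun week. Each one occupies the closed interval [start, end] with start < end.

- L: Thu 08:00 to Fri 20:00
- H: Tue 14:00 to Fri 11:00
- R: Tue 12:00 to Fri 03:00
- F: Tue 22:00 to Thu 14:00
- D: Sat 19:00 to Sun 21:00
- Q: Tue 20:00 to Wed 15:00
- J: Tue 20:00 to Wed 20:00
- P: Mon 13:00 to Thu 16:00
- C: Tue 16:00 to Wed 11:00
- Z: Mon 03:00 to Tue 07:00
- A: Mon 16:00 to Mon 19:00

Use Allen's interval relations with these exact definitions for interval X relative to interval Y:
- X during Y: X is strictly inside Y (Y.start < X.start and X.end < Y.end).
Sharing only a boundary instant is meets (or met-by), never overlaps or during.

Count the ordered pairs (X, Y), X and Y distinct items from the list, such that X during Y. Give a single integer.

14

Checking all 110 ordered pairs for relation 'during'; matching pairs in alphabetical order:
(A, P): A during P ✓
(A, Z): A during Z ✓
(C, H): C during H ✓
(C, P): C during P ✓
(C, R): C during R ✓
(F, H): F during H ✓
(F, P): F during P ✓
(F, R): F during R ✓
(J, H): J during H ✓
(J, P): J during P ✓
(J, R): J during R ✓
(Q, H): Q during H ✓
(Q, P): Q during P ✓
(Q, R): Q during R ✓
Count: 14.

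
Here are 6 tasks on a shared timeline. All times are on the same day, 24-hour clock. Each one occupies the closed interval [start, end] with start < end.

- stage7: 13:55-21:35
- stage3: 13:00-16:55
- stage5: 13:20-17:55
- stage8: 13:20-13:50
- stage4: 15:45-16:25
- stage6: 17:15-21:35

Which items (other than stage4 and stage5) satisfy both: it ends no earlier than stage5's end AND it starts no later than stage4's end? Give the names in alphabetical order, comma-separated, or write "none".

stage7

Conditions: its end is no earlier than stage5's end (X.end >= 17:55) AND its start is no later than stage4's end (X.start <= 16:25).
stage3: end 16:55 >= 17:55? ✗; start 13:00 <= 16:25? ✓ → no.
stage6: end 21:35 >= 17:55? ✓; start 17:15 <= 16:25? ✗ → no.
stage7: end 21:35 >= 17:55? ✓; start 13:55 <= 16:25? ✓ → yes.
stage8: end 13:50 >= 17:55? ✗; start 13:20 <= 16:25? ✓ → no.
Result: stage7.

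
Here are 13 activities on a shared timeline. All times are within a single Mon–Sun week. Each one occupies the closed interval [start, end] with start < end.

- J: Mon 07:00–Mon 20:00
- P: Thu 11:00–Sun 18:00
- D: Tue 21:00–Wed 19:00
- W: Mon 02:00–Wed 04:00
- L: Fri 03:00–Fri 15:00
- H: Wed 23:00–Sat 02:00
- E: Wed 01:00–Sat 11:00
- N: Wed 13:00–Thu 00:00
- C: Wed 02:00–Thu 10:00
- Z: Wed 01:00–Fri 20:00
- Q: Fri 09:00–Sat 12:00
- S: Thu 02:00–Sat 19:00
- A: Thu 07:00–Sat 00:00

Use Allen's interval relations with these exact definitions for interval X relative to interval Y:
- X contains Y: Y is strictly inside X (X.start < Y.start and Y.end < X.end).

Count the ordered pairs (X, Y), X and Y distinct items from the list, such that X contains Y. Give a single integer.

Checking all 156 ordered pairs for relation 'contains'; matching pairs in alphabetical order:
(A, L): A contains L ✓
(C, N): C contains N ✓
(E, A): E contains A ✓
(E, C): E contains C ✓
(E, H): E contains H ✓
(E, L): E contains L ✓
(E, N): E contains N ✓
(H, A): H contains A ✓
(H, L): H contains L ✓
(P, L): P contains L ✓
(P, Q): P contains Q ✓
(S, A): S contains A ✓
(S, L): S contains L ✓
(S, Q): S contains Q ✓
(W, J): W contains J ✓
(Z, C): Z contains C ✓
(Z, L): Z contains L ✓
(Z, N): Z contains N ✓
Count: 18.

18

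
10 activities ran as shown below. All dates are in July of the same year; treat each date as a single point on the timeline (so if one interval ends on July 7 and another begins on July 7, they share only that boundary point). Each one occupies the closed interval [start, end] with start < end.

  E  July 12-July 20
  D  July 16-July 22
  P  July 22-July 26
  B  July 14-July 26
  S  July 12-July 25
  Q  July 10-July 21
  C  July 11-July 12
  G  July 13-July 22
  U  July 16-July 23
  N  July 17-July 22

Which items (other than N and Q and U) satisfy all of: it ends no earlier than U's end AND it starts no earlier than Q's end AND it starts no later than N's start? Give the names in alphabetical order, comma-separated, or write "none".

none

Conditions: its end is no earlier than U's end (X.end >= July 23) AND its start is no earlier than Q's end (X.start >= July 21) AND its start is no later than N's start (X.start <= July 17).
B: end July 26 >= July 23? ✓; start July 14 >= July 21? ✗; start July 14 <= July 17? ✓ → no.
C: end July 12 >= July 23? ✗; start July 11 >= July 21? ✗; start July 11 <= July 17? ✓ → no.
D: end July 22 >= July 23? ✗; start July 16 >= July 21? ✗; start July 16 <= July 17? ✓ → no.
E: end July 20 >= July 23? ✗; start July 12 >= July 21? ✗; start July 12 <= July 17? ✓ → no.
G: end July 22 >= July 23? ✗; start July 13 >= July 21? ✗; start July 13 <= July 17? ✓ → no.
P: end July 26 >= July 23? ✓; start July 22 >= July 21? ✓; start July 22 <= July 17? ✗ → no.
S: end July 25 >= July 23? ✓; start July 12 >= July 21? ✗; start July 12 <= July 17? ✓ → no.
Result: none.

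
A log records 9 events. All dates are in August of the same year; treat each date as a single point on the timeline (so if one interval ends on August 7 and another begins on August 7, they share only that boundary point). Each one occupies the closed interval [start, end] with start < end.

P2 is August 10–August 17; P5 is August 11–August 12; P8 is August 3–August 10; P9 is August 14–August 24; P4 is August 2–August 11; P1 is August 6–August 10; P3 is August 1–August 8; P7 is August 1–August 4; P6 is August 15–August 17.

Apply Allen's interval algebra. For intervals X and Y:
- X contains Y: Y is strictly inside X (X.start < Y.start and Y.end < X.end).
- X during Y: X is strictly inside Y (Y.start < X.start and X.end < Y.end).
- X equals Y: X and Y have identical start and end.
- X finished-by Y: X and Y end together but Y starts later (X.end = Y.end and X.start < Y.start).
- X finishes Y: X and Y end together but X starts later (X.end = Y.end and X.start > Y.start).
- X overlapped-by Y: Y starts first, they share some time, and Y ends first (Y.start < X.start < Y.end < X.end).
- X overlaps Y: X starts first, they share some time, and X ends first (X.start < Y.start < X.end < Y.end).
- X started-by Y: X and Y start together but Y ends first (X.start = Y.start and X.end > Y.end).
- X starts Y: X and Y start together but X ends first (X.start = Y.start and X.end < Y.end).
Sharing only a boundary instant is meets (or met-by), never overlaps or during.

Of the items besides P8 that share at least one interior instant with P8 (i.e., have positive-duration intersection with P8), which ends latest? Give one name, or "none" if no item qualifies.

Target P8 = [August 3, August 10].
P1 [August 6, August 10] → finishes → candidate.
P2 [August 10, August 17] → met-by → excluded.
P3 [August 1, August 8] → overlaps → candidate.
P4 [August 2, August 11] → contains → candidate.
P5 [August 11, August 12] → after → excluded.
P6 [August 15, August 17] → after → excluded.
P7 [August 1, August 4] → overlaps → candidate.
P9 [August 14, August 24] → after → excluded.
Among candidates, latest end is August 11 → P4.

P4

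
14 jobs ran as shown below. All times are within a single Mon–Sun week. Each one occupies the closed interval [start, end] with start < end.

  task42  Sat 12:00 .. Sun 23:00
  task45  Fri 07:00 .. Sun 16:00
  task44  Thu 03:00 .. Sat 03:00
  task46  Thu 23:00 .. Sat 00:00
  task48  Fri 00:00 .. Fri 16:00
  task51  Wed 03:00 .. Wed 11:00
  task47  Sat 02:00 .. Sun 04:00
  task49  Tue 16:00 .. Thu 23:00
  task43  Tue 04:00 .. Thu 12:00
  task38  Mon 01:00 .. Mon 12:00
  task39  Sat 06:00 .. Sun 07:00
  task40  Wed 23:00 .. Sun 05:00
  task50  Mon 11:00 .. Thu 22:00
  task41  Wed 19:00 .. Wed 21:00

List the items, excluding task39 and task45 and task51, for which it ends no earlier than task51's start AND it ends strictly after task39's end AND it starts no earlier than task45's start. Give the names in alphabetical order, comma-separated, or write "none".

task42

Conditions: its end is no earlier than task51's start (X.end >= Wed 03:00) AND its end is strictly after task39's end (X.end > Sun 07:00) AND its start is no earlier than task45's start (X.start >= Fri 07:00).
task38: end Mon 12:00 >= Wed 03:00? ✗; end Mon 12:00 > Sun 07:00? ✗; start Mon 01:00 >= Fri 07:00? ✗ → no.
task40: end Sun 05:00 >= Wed 03:00? ✓; end Sun 05:00 > Sun 07:00? ✗; start Wed 23:00 >= Fri 07:00? ✗ → no.
task41: end Wed 21:00 >= Wed 03:00? ✓; end Wed 21:00 > Sun 07:00? ✗; start Wed 19:00 >= Fri 07:00? ✗ → no.
task42: end Sun 23:00 >= Wed 03:00? ✓; end Sun 23:00 > Sun 07:00? ✓; start Sat 12:00 >= Fri 07:00? ✓ → yes.
task43: end Thu 12:00 >= Wed 03:00? ✓; end Thu 12:00 > Sun 07:00? ✗; start Tue 04:00 >= Fri 07:00? ✗ → no.
task44: end Sat 03:00 >= Wed 03:00? ✓; end Sat 03:00 > Sun 07:00? ✗; start Thu 03:00 >= Fri 07:00? ✗ → no.
task46: end Sat 00:00 >= Wed 03:00? ✓; end Sat 00:00 > Sun 07:00? ✗; start Thu 23:00 >= Fri 07:00? ✗ → no.
task47: end Sun 04:00 >= Wed 03:00? ✓; end Sun 04:00 > Sun 07:00? ✗; start Sat 02:00 >= Fri 07:00? ✓ → no.
task48: end Fri 16:00 >= Wed 03:00? ✓; end Fri 16:00 > Sun 07:00? ✗; start Fri 00:00 >= Fri 07:00? ✗ → no.
task49: end Thu 23:00 >= Wed 03:00? ✓; end Thu 23:00 > Sun 07:00? ✗; start Tue 16:00 >= Fri 07:00? ✗ → no.
task50: end Thu 22:00 >= Wed 03:00? ✓; end Thu 22:00 > Sun 07:00? ✗; start Mon 11:00 >= Fri 07:00? ✗ → no.
Result: task42.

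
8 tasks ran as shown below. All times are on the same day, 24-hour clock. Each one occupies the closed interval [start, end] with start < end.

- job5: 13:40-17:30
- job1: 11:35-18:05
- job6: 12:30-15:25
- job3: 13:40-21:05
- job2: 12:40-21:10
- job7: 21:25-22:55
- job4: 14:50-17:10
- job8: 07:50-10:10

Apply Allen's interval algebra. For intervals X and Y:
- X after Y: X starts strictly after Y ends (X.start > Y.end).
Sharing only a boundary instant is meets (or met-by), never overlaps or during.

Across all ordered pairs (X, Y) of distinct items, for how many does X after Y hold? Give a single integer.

Checking all 56 ordered pairs for relation 'after'; matching pairs in alphabetical order:
(job1, job8): job1 after job8 ✓
(job2, job8): job2 after job8 ✓
(job3, job8): job3 after job8 ✓
(job4, job8): job4 after job8 ✓
(job5, job8): job5 after job8 ✓
(job6, job8): job6 after job8 ✓
(job7, job1): job7 after job1 ✓
(job7, job2): job7 after job2 ✓
(job7, job3): job7 after job3 ✓
(job7, job4): job7 after job4 ✓
(job7, job5): job7 after job5 ✓
(job7, job6): job7 after job6 ✓
(job7, job8): job7 after job8 ✓
Count: 13.

13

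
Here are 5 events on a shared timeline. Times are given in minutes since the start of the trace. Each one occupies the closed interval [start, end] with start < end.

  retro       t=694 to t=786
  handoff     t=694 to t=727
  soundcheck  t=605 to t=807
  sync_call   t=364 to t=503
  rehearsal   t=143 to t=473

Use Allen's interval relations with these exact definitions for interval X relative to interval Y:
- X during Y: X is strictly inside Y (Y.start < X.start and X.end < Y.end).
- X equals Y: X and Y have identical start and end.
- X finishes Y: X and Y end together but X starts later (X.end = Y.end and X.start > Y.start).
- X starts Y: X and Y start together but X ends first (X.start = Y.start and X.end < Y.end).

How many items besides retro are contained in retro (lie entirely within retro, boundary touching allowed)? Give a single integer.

1

Target retro = [t=694, t=786].
handoff [t=694, t=727] → starts → counts.
rehearsal [t=143, t=473] → before → no.
soundcheck [t=605, t=807] → contains → no.
sync_call [t=364, t=503] → before → no.
Total: 1.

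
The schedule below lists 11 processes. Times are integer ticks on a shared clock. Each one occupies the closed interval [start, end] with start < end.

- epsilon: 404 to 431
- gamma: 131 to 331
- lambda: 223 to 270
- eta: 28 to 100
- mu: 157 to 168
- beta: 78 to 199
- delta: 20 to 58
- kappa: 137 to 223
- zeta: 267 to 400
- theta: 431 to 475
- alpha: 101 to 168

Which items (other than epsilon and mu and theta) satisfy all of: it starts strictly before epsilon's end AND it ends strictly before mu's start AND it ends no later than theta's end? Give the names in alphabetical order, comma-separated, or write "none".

delta, eta

Conditions: its start is strictly before epsilon's end (X.start < 431) AND its end is strictly before mu's start (X.end < 157) AND its end is no later than theta's end (X.end <= 475).
alpha: start 101 < 431? ✓; end 168 < 157? ✗; end 168 <= 475? ✓ → no.
beta: start 78 < 431? ✓; end 199 < 157? ✗; end 199 <= 475? ✓ → no.
delta: start 20 < 431? ✓; end 58 < 157? ✓; end 58 <= 475? ✓ → yes.
eta: start 28 < 431? ✓; end 100 < 157? ✓; end 100 <= 475? ✓ → yes.
gamma: start 131 < 431? ✓; end 331 < 157? ✗; end 331 <= 475? ✓ → no.
kappa: start 137 < 431? ✓; end 223 < 157? ✗; end 223 <= 475? ✓ → no.
lambda: start 223 < 431? ✓; end 270 < 157? ✗; end 270 <= 475? ✓ → no.
zeta: start 267 < 431? ✓; end 400 < 157? ✗; end 400 <= 475? ✓ → no.
Result: delta, eta.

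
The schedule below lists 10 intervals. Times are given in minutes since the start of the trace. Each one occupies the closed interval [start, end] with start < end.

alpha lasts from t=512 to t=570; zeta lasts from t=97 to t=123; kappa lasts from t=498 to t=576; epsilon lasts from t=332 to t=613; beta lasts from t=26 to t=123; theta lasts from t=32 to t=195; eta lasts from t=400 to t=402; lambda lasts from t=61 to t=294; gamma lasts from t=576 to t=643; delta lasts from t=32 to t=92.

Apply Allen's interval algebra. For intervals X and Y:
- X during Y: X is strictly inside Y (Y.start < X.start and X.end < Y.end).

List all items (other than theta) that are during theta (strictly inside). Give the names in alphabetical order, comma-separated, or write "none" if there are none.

Target theta = [t=32, t=195].
alpha [t=512, t=570] → after → no.
beta [t=26, t=123] → overlaps → no.
delta [t=32, t=92] → starts → no.
epsilon [t=332, t=613] → after → no.
eta [t=400, t=402] → after → no.
gamma [t=576, t=643] → after → no.
kappa [t=498, t=576] → after → no.
lambda [t=61, t=294] → overlapped-by → no.
zeta [t=97, t=123] → during → yes.
Result: zeta.

zeta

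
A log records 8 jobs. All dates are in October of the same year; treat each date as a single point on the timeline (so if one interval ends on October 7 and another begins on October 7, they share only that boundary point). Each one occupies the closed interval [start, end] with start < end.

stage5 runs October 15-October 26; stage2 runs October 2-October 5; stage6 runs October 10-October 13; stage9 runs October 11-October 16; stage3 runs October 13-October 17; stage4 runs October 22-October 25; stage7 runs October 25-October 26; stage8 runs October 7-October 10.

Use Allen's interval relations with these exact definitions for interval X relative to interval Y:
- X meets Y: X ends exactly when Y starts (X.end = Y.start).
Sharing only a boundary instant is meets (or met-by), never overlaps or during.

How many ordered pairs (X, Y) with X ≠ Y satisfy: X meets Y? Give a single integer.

Checking all 56 ordered pairs for relation 'meets'; matching pairs in alphabetical order:
(stage4, stage7): stage4 meets stage7 ✓
(stage6, stage3): stage6 meets stage3 ✓
(stage8, stage6): stage8 meets stage6 ✓
Count: 3.

3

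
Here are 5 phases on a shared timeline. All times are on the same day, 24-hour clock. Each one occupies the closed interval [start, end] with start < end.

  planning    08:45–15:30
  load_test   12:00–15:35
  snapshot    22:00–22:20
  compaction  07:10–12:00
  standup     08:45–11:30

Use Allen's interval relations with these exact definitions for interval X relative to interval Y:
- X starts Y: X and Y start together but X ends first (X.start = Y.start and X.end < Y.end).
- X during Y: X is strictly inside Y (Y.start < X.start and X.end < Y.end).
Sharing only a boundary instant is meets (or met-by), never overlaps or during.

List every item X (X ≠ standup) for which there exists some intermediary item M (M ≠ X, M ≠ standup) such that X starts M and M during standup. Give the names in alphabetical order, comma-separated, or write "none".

none

Target standup = [08:45, 11:30].
Intermediaries M with M during standup: none.
Union: none.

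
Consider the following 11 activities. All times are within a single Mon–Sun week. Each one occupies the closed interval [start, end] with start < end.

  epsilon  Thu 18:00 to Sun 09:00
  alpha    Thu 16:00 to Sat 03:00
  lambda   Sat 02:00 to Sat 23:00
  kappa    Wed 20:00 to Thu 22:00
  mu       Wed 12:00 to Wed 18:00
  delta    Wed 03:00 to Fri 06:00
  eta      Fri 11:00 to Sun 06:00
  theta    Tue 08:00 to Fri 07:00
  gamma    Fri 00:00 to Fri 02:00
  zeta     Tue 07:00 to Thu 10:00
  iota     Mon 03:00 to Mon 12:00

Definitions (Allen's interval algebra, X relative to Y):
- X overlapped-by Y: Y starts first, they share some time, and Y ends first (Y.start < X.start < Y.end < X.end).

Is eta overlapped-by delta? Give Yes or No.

No

eta = [Fri 11:00, Sun 06:00], delta = [Wed 03:00, Fri 06:00].
Actual relation of eta to delta: after.
Asked whether 'overlapped-by' holds → No.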